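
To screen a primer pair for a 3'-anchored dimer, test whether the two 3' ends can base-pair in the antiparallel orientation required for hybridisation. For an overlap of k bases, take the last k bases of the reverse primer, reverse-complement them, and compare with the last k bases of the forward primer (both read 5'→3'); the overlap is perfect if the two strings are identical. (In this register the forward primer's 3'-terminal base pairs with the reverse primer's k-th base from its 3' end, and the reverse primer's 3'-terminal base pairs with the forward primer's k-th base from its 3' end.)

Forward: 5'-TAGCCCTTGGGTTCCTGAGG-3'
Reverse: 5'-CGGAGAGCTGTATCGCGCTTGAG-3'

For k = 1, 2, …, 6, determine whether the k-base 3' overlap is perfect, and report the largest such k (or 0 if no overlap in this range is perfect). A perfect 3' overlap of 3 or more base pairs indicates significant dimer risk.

Last 6 bases (5'→3') — forward …CTGAGG, reverse …CTTGAG.
Reverse complement of the reverse primer's last 6 bases: CTCAAG; its first k bases are the reverse complement of the reverse primer's last k bases, so a perfect k-base overlap needs the forward primer's last k bases to equal them.
Comparing (forward last k vs required): k=1: G vs C ✗; k=2: GG vs CT ✗; k=3: AGG vs CTC ✗; k=4: GAGG vs CTCA ✗; k=5: TGAGG vs CTCAA ✗; k=6: CTGAGG vs CTCAAG ✗.
No overlap length from 1 to 6 is perfect, so the longest perfect 3' overlap is 0.

Longest perfect overlap: 0 complementary base pairs; below the dimer-risk threshold (threshold 3).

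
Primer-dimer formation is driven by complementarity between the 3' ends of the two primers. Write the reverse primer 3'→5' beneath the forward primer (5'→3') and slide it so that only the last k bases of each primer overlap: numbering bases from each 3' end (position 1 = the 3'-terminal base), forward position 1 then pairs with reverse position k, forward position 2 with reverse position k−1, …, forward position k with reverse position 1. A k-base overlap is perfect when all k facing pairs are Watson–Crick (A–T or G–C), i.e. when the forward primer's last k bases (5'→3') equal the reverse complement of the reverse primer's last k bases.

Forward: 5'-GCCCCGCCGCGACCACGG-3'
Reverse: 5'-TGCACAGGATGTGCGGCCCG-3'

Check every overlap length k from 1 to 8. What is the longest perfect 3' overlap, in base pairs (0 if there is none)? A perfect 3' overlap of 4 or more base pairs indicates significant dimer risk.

Last 8 bases (5'→3') — forward …GACCACGG, reverse …GCGGCCCG.
Reverse complement of the reverse primer's last 8 bases: CGGGCCGC; its first k bases are the reverse complement of the reverse primer's last k bases, so a perfect k-base overlap needs the forward primer's last k bases to equal them.
Comparing (forward last k vs required): k=1: G vs C ✗; k=2: GG vs CG ✗; k=3: CGG vs CGG ✓; k=4: ACGG vs CGGG ✗; k=5: CACGG vs CGGGC ✗; k=6: CCACGG vs CGGGCC ✗; k=7: ACCACGG vs CGGGCCG ✗; k=8: GACCACGG vs CGGGCCGC ✗.
Only k = 3 is perfect, so the longest perfect 3' overlap is 3.

Longest perfect overlap: 3 complementary base pairs; below the dimer-risk threshold (threshold 4).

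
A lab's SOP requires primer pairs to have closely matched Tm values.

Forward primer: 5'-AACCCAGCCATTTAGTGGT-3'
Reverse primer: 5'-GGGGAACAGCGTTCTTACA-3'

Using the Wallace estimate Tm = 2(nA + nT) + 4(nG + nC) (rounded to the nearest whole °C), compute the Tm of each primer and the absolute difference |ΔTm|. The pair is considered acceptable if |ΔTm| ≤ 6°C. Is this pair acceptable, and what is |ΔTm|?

Forward: A=5 T=5 G=4 C=5 → Tm = 2·10 + 4·9 = 56°C.
Reverse: A=5 T=4 G=6 C=4 → Tm = 2·9 + 4·10 = 58°C.
|ΔTm| = |56 − 58| = 2°C, ≤ 6°C.

|ΔTm| = 2°C; the pair is acceptable.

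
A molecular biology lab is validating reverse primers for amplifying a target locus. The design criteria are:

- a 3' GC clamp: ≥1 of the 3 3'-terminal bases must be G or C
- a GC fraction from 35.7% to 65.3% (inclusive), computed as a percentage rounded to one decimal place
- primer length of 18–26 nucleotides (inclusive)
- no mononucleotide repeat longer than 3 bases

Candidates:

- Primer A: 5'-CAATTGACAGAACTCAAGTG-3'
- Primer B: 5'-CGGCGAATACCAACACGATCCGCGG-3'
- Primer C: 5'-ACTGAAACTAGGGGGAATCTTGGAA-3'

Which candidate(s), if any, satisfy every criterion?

Primer A (20 nt, A=8 T=4 G=4 C=4): 3' end GTG has 2 G/C ✓; GC 8/20 = 40.0% ✓; length 20 ✓; longest run = 2 ✓ — passes.
Primer B (25 nt, A=7 T=2 G=7 C=9): 3' end CGG has 3 G/C ✓; GC 16/25 = 64.0% ✓; length 25 ✓; longest run = 2 ✓ — passes.
Primer C (25 nt, A=9 T=5 G=8 C=3): 3' end GAA has 1 G/C ✓; GC 11/25 = 44.0% ✓; length 25 ✓; longest run = 5, exceeds 3 ✗ — fails.

Primer A and Primer B.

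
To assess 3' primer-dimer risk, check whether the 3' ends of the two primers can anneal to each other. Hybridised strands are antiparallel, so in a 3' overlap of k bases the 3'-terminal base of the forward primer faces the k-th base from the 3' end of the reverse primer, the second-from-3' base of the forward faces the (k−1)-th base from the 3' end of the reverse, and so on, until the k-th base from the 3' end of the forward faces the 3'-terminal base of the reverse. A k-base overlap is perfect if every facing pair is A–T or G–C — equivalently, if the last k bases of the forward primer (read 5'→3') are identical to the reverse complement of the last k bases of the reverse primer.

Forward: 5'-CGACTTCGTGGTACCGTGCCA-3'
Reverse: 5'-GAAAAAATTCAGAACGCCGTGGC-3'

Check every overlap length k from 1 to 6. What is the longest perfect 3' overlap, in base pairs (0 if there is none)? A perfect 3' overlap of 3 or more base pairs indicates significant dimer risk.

Last 6 bases (5'→3') — forward …GTGCCA, reverse …CGTGGC.
Reverse complement of the reverse primer's last 6 bases: GCCACG; its first k bases are the reverse complement of the reverse primer's last k bases, so a perfect k-base overlap needs the forward primer's last k bases to equal them.
Comparing (forward last k vs required): k=1: A vs G ✗; k=2: CA vs GC ✗; k=3: CCA vs GCC ✗; k=4: GCCA vs GCCA ✓; k=5: TGCCA vs GCCAC ✗; k=6: GTGCCA vs GCCACG ✗.
Only k = 4 is perfect, so the longest perfect 3' overlap is 4.

Longest perfect overlap: 4 complementary base pairs; significant dimer risk (threshold 3).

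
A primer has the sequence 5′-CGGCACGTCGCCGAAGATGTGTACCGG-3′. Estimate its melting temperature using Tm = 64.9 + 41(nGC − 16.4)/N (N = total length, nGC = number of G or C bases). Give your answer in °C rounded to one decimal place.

67.3°C

Base counts: A=5, T=4, G=10, C=8; G+C = 18, N = 27.
Tm = 64.9 + 41·(18 − 16.4)/27 = 64.9 + 65.60/27 = 67.3°C.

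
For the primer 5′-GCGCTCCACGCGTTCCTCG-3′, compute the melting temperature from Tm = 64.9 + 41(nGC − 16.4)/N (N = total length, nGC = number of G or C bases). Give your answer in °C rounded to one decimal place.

Base counts: A=1, T=4, G=5, C=9; G+C = 14, N = 19.
Tm = 64.9 + 41·(14 − 16.4)/19 = 64.9 + -98.40/19 = 59.7°C.

59.7°C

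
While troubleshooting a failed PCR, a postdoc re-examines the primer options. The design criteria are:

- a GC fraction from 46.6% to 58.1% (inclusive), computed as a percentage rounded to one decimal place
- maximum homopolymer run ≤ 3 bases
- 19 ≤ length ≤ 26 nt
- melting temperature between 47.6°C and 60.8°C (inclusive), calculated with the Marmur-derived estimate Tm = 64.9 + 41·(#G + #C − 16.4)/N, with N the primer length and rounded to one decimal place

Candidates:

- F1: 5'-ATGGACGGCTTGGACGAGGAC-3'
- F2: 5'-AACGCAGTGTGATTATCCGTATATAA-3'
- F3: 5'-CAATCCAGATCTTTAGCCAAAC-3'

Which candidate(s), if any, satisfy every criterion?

None of the candidates satisfy all criteria.

F1 (21 nt, A=5 T=3 G=9 C=4): GC 13/21 = 61.9%, outside 46.6–58.1% ✗; longest run = 2 ✓; length 21 ✓; Tm = 64.9 + 41·(13 − 16.4)/21 = 58.3°C ✓ — fails.
F2 (26 nt, A=9 T=8 G=5 C=4): GC 9/26 = 34.6%, outside 46.6–58.1% ✗; longest run = 2 ✓; length 26 ✓; Tm = 64.9 + 41·(9 − 16.4)/26 = 53.2°C ✓ — fails.
F3 (22 nt, A=8 T=5 G=2 C=7): GC 9/22 = 40.9%, outside 46.6–58.1% ✗; longest run = 3 ✓; length 22 ✓; Tm = 64.9 + 41·(9 − 16.4)/22 = 51.1°C ✓ — fails.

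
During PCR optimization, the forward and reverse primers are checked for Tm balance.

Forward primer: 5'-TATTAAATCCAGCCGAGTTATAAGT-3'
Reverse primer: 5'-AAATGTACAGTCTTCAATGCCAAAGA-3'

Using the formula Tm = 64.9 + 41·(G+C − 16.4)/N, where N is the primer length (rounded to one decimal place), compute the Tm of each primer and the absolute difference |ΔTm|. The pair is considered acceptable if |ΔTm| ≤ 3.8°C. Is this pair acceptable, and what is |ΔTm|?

Forward: G+C = 8, N = 25 → Tm = 64.9 + 41·(8 − 16.4)/25 = 51.1°C.
Reverse: G+C = 9, N = 26 → Tm = 64.9 + 41·(9 − 16.4)/26 = 53.2°C.
|ΔTm| = |51.1 − 53.2| = 2.1°C, ≤ 3.8°C.

|ΔTm| = 2.1°C; the pair is acceptable.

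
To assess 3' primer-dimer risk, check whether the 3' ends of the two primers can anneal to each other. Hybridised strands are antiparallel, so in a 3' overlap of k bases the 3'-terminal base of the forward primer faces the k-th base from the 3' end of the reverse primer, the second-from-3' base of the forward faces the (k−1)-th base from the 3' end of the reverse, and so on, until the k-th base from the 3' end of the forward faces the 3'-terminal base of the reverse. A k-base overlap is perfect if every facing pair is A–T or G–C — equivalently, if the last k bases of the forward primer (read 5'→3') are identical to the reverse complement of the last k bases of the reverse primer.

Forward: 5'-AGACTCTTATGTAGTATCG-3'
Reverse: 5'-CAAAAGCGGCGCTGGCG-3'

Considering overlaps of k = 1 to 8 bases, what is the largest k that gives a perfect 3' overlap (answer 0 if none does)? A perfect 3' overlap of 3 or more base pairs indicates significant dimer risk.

Last 8 bases (5'→3') — forward …TAGTATCG, reverse …CGCTGGCG.
Reverse complement of the reverse primer's last 8 bases: CGCCAGCG; its first k bases are the reverse complement of the reverse primer's last k bases, so a perfect k-base overlap needs the forward primer's last k bases to equal them.
Comparing (forward last k vs required): k=1: G vs C ✗; k=2: CG vs CG ✓; k=3: TCG vs CGC ✗; k=4: ATCG vs CGCC ✗; k=5: TATCG vs CGCCA ✗; k=6: GTATCG vs CGCCAG ✗; k=7: AGTATCG vs CGCCAGC ✗; k=8: TAGTATCG vs CGCCAGCG ✗.
Only k = 2 is perfect, so the longest perfect 3' overlap is 2.

Longest perfect overlap: 2 complementary base pairs; below the dimer-risk threshold (threshold 3).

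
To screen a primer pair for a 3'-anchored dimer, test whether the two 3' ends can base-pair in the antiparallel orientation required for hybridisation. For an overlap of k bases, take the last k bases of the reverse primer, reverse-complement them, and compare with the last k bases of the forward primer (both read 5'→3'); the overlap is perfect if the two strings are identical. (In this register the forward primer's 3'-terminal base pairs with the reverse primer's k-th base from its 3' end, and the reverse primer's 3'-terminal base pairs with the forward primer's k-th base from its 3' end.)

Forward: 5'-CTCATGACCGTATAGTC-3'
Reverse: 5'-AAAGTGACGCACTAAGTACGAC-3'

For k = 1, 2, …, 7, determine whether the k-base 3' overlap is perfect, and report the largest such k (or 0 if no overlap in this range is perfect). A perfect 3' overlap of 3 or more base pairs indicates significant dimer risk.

Longest perfect overlap: 3 complementary base pairs; significant dimer risk (threshold 3).

Last 7 bases (5'→3') — forward …TATAGTC, reverse …GTACGAC.
Reverse complement of the reverse primer's last 7 bases: GTCGTAC; its first k bases are the reverse complement of the reverse primer's last k bases, so a perfect k-base overlap needs the forward primer's last k bases to equal them.
Comparing (forward last k vs required): k=1: C vs G ✗; k=2: TC vs GT ✗; k=3: GTC vs GTC ✓; k=4: AGTC vs GTCG ✗; k=5: TAGTC vs GTCGT ✗; k=6: ATAGTC vs GTCGTA ✗; k=7: TATAGTC vs GTCGTAC ✗.
Only k = 3 is perfect, so the longest perfect 3' overlap is 3.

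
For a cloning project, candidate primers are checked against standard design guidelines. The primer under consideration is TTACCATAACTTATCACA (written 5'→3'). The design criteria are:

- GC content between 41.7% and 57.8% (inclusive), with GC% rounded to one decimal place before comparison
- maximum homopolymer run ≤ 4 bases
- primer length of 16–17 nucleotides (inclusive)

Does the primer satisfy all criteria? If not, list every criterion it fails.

Base counts: A=7, T=6, G=0, C=5 (length 18).
GC content: GC 5/18 = 27.8%, outside 41.7–57.8% ✗
homopolymer run: longest run = 2 ✓
length: length 18, outside 16–17 ✗

Fails: GC content, length.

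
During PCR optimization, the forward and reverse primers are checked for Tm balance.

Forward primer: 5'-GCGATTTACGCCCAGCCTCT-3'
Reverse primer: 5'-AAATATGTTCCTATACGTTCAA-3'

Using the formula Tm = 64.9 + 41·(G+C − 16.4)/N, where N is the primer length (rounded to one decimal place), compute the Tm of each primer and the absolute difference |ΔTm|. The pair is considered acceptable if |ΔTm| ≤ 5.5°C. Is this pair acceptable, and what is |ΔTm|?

|ΔTm| = 10.4°C; the pair is not acceptable.

Forward: G+C = 12, N = 20 → Tm = 64.9 + 41·(12 − 16.4)/20 = 55.9°C.
Reverse: G+C = 6, N = 22 → Tm = 64.9 + 41·(6 − 16.4)/22 = 45.5°C.
|ΔTm| = |55.9 − 45.5| = 10.4°C, > 5.5°C.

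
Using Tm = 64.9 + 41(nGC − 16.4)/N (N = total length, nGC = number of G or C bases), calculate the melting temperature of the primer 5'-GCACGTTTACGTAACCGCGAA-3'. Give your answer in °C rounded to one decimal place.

54.4°C

Base counts: A=6, T=4, G=5, C=6; G+C = 11, N = 21.
Tm = 64.9 + 41·(11 − 16.4)/21 = 64.9 + -221.40/21 = 54.4°C.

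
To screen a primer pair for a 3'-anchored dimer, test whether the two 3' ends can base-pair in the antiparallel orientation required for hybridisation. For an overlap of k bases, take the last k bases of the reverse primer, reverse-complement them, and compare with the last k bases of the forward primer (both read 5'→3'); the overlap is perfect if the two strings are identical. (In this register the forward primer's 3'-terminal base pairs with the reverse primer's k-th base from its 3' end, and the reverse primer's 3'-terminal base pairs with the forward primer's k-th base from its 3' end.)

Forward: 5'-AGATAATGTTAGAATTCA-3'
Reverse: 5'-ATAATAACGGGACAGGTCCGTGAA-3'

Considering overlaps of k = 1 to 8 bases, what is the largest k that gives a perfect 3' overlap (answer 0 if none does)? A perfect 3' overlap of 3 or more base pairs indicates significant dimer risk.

Last 8 bases (5'→3') — forward …AGAATTCA, reverse …TCCGTGAA.
Reverse complement of the reverse primer's last 8 bases: TTCACGGA; its first k bases are the reverse complement of the reverse primer's last k bases, so a perfect k-base overlap needs the forward primer's last k bases to equal them.
Comparing (forward last k vs required): k=1: A vs T ✗; k=2: CA vs TT ✗; k=3: TCA vs TTC ✗; k=4: TTCA vs TTCA ✓; k=5: ATTCA vs TTCAC ✗; k=6: AATTCA vs TTCACG ✗; k=7: GAATTCA vs TTCACGG ✗; k=8: AGAATTCA vs TTCACGGA ✗.
Only k = 4 is perfect, so the longest perfect 3' overlap is 4.

Longest perfect overlap: 4 complementary base pairs; significant dimer risk (threshold 3).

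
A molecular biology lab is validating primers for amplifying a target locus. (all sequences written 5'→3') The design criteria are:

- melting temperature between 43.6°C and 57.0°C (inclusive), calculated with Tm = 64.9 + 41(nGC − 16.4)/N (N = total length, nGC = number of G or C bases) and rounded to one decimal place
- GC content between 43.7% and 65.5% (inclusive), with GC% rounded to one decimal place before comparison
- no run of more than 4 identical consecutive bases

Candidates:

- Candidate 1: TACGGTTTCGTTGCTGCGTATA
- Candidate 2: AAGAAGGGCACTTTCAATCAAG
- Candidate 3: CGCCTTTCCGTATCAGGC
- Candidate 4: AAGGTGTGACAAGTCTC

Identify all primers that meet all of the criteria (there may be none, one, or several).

Candidate 1, Candidate 3 and Candidate 4.

Candidate 1 (22 nt, A=3 T=9 G=6 C=4): Tm = 64.9 + 41·(10 − 16.4)/22 = 53.0°C ✓; GC 10/22 = 45.5% ✓; longest run = 3 ✓ — passes.
Candidate 2 (22 nt, A=9 T=4 G=5 C=4): Tm = 64.9 + 41·(9 − 16.4)/22 = 51.1°C ✓; GC 9/22 = 40.9%, outside 43.7–65.5% ✗; longest run = 3 ✓ — fails.
Candidate 3 (18 nt, A=2 T=5 G=4 C=7): Tm = 64.9 + 41·(11 − 16.4)/18 = 52.6°C ✓; GC 11/18 = 61.1% ✓; longest run = 3 ✓ — passes.
Candidate 4 (17 nt, A=5 T=4 G=5 C=3): Tm = 64.9 + 41·(8 − 16.4)/17 = 44.6°C ✓; GC 8/17 = 47.1% ✓; longest run = 2 ✓ — passes.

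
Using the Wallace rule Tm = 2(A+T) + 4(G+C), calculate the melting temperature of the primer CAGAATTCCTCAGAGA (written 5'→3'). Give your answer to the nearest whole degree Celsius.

46°C

Base counts: A=6, T=3, G=3, C=4 (length 16).
Tm = 2·(6+3) + 4·(3+4) = 2·9 + 4·7 = 18 + 28 = 46°C.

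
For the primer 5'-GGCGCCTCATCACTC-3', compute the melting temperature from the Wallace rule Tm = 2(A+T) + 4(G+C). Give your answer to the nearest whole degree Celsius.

50°C

Base counts: A=2, T=3, G=3, C=7 (length 15).
Tm = 2·(2+3) + 4·(3+7) = 2·5 + 4·10 = 10 + 40 = 50°C.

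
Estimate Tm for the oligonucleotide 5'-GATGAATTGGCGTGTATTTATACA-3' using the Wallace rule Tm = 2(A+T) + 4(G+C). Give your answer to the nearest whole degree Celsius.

Base counts: A=7, T=9, G=6, C=2 (length 24).
Tm = 2·(7+9) + 4·(6+2) = 2·16 + 4·8 = 32 + 32 = 64°C.

64°C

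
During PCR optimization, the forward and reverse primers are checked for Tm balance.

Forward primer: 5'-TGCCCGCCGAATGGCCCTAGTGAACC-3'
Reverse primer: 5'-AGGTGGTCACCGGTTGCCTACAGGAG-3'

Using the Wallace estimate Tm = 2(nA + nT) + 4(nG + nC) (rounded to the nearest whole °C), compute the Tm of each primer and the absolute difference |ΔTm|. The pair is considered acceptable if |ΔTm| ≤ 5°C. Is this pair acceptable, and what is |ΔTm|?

|ΔTm| = 2°C; the pair is acceptable.

Forward: A=5 T=4 G=7 C=10 → Tm = 2·9 + 4·17 = 86°C.
Reverse: A=5 T=5 G=10 C=6 → Tm = 2·10 + 4·16 = 84°C.
|ΔTm| = |86 − 84| = 2°C, ≤ 5°C.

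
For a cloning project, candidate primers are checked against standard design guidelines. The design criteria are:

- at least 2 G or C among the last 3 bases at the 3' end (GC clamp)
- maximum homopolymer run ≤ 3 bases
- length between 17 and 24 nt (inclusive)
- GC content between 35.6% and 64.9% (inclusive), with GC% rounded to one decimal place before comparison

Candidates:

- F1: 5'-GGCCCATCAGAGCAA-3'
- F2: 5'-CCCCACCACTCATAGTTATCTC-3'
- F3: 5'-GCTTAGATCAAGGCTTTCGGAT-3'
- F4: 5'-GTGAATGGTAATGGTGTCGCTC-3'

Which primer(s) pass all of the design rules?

F4 only.

F1 (15 nt, A=5 T=1 G=4 C=5): 3' end CAA has 1 G/C, need ≥2 ✗; longest run = 3 ✓; length 15, outside 17–24 ✗; GC 9/15 = 60.0% ✓ — fails.
F2 (22 nt, A=5 T=6 G=1 C=10): 3' end CTC has 2 G/C ✓; longest run = 4, exceeds 3 ✗; length 22 ✓; GC 11/22 = 50.0% ✓ — fails.
F3 (22 nt, A=5 T=7 G=6 C=4): 3' end GAT has 1 G/C, need ≥2 ✗; longest run = 3 ✓; length 22 ✓; GC 10/22 = 45.5% ✓ — fails.
F4 (22 nt, A=4 T=7 G=8 C=3): 3' end CTC has 2 G/C ✓; longest run = 2 ✓; length 22 ✓; GC 11/22 = 50.0% ✓ — passes.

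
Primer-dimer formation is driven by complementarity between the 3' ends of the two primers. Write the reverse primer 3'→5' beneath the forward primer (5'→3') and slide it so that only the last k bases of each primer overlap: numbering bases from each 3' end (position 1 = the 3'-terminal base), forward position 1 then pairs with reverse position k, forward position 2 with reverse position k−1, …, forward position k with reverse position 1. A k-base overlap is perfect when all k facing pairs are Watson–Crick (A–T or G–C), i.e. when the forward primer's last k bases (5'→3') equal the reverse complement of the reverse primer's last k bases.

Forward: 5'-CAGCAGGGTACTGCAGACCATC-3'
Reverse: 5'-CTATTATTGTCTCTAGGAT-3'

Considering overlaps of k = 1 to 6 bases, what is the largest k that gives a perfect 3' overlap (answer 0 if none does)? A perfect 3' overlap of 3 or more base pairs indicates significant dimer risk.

Last 6 bases (5'→3') — forward …ACCATC, reverse …TAGGAT.
Reverse complement of the reverse primer's last 6 bases: ATCCTA; its first k bases are the reverse complement of the reverse primer's last k bases, so a perfect k-base overlap needs the forward primer's last k bases to equal them.
Comparing (forward last k vs required): k=1: C vs A ✗; k=2: TC vs AT ✗; k=3: ATC vs ATC ✓; k=4: CATC vs ATCC ✗; k=5: CCATC vs ATCCT ✗; k=6: ACCATC vs ATCCTA ✗.
Only k = 3 is perfect, so the longest perfect 3' overlap is 3.

Longest perfect overlap: 3 complementary base pairs; significant dimer risk (threshold 3).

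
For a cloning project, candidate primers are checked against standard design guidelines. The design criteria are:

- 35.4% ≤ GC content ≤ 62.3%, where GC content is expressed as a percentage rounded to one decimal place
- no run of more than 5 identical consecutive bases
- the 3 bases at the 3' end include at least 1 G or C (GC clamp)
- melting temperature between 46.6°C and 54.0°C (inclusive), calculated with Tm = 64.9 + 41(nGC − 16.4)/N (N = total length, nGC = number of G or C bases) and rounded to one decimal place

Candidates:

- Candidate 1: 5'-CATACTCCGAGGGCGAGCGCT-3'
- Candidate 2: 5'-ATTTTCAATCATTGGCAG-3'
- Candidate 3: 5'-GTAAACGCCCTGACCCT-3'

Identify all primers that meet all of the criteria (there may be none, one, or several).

Candidate 1 (21 nt, A=4 T=3 G=7 C=7): GC 14/21 = 66.7%, outside 35.4–62.3% ✗; longest run = 3 ✓; 3' end GCT has 2 G/C ✓; Tm = 64.9 + 41·(14 − 16.4)/21 = 60.2°C, outside 46.6–54.0°C ✗ — fails.
Candidate 2 (18 nt, A=5 T=7 G=3 C=3): GC 6/18 = 33.3%, outside 35.4–62.3% ✗; longest run = 4 ✓; 3' end CAG has 2 G/C ✓; Tm = 64.9 + 41·(6 − 16.4)/18 = 41.2°C, outside 46.6–54.0°C ✗ — fails.
Candidate 3 (17 nt, A=4 T=3 G=3 C=7): GC 10/17 = 58.8% ✓; longest run = 3 ✓; 3' end CCT has 2 G/C ✓; Tm = 64.9 + 41·(10 − 16.4)/17 = 49.5°C ✓ — passes.

Candidate 3 only.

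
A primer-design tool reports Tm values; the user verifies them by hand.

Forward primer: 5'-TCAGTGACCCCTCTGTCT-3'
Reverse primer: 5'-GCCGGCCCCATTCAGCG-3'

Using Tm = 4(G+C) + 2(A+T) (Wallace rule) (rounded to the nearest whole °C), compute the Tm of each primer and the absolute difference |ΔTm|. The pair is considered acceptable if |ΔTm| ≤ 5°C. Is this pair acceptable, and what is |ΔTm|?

|ΔTm| = 4°C; the pair is acceptable.

Forward: A=2 T=6 G=3 C=7 → Tm = 2·8 + 4·10 = 56°C.
Reverse: A=2 T=2 G=5 C=8 → Tm = 2·4 + 4·13 = 60°C.
|ΔTm| = |56 − 60| = 4°C, ≤ 5°C.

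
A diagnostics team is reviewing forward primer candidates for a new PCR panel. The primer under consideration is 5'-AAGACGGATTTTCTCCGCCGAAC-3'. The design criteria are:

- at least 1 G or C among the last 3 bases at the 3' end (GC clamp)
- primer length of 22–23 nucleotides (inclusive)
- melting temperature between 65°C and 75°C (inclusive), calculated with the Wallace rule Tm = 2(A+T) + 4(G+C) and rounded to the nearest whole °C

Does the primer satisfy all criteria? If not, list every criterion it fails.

Meets all criteria.

Base counts: A=6, T=5, G=5, C=7 (length 23).
GC clamp: 3' end AAC has 1 G/C ✓
length: length 23 ✓
Tm: Tm = 2·11 + 4·12 = 70°C ✓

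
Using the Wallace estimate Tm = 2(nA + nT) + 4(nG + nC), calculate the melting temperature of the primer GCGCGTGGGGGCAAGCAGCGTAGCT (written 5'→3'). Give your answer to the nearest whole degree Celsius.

Base counts: A=4, T=3, G=12, C=6 (length 25).
Tm = 2·(4+3) + 4·(12+6) = 2·7 + 4·18 = 14 + 72 = 86°C.

86°C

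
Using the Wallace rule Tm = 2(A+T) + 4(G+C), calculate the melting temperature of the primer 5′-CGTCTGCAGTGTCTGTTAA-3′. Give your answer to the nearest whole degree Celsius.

56°C

Base counts: A=3, T=7, G=5, C=4 (length 19).
Tm = 2·(3+7) + 4·(5+4) = 2·10 + 4·9 = 20 + 36 = 56°C.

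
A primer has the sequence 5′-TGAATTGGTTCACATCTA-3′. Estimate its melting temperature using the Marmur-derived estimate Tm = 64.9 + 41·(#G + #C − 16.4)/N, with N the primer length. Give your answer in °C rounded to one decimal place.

41.2°C

Base counts: A=5, T=7, G=3, C=3; G+C = 6, N = 18.
Tm = 64.9 + 41·(6 − 16.4)/18 = 64.9 + -426.40/18 = 41.2°C.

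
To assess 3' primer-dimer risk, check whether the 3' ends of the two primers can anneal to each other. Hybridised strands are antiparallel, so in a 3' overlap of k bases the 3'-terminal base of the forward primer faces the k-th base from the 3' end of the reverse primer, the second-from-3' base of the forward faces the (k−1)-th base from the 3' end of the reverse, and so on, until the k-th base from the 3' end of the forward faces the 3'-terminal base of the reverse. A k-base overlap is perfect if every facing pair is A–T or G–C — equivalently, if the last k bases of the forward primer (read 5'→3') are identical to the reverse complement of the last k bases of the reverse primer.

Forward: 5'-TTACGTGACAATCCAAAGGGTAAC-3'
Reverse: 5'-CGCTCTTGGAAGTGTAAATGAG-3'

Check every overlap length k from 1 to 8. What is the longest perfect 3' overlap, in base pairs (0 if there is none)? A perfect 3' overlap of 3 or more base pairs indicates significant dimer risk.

Longest perfect overlap: 1 complementary base pair; below the dimer-risk threshold (threshold 3).

Last 8 bases (5'→3') — forward …AGGGTAAC, reverse …TAAATGAG.
Reverse complement of the reverse primer's last 8 bases: CTCATTTA; its first k bases are the reverse complement of the reverse primer's last k bases, so a perfect k-base overlap needs the forward primer's last k bases to equal them.
Comparing (forward last k vs required): k=1: C vs C ✓; k=2: AC vs CT ✗; k=3: AAC vs CTC ✗; k=4: TAAC vs CTCA ✗; k=5: GTAAC vs CTCAT ✗; k=6: GGTAAC vs CTCATT ✗; k=7: GGGTAAC vs CTCATTT ✗; k=8: AGGGTAAC vs CTCATTTA ✗.
Only k = 1 is perfect, so the longest perfect 3' overlap is 1.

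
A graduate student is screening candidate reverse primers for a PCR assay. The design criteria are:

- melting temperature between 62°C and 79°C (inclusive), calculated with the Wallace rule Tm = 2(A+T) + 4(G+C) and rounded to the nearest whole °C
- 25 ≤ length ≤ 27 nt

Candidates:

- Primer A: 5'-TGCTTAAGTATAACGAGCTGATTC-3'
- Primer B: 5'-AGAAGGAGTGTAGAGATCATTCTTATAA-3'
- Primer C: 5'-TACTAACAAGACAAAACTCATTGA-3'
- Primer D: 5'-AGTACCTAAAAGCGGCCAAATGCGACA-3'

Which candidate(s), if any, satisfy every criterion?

None of the candidates satisfy all criteria.

Primer A (24 nt, A=7 T=8 G=5 C=4): Tm = 2·15 + 4·9 = 66°C ✓; length 24, outside 25–27 ✗ — fails.
Primer B (28 nt, A=11 T=8 G=7 C=2): Tm = 2·19 + 4·9 = 74°C ✓; length 28, outside 25–27 ✗ — fails.
Primer C (24 nt, A=12 T=5 G=2 C=5): Tm = 2·17 + 4·7 = 62°C ✓; length 24, outside 25–27 ✗ — fails.
Primer D (27 nt, A=11 T=3 G=6 C=7): Tm = 2·14 + 4·13 = 80°C, outside 62–79°C ✗; length 27 ✓ — fails.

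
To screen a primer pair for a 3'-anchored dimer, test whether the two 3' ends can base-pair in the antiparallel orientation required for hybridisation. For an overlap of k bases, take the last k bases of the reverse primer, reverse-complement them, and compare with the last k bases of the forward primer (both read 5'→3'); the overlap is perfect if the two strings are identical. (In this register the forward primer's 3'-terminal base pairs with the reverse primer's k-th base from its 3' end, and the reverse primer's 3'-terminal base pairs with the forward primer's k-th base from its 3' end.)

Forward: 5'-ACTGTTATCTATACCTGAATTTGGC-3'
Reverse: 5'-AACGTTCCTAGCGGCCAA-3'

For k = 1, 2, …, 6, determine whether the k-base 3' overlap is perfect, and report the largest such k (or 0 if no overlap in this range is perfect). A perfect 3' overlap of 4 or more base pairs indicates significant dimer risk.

Last 6 bases (5'→3') — forward …TTTGGC, reverse …GGCCAA.
Reverse complement of the reverse primer's last 6 bases: TTGGCC; its first k bases are the reverse complement of the reverse primer's last k bases, so a perfect k-base overlap needs the forward primer's last k bases to equal them.
Comparing (forward last k vs required): k=1: C vs T ✗; k=2: GC vs TT ✗; k=3: GGC vs TTG ✗; k=4: TGGC vs TTGG ✗; k=5: TTGGC vs TTGGC ✓; k=6: TTTGGC vs TTGGCC ✗.
Only k = 5 is perfect, so the longest perfect 3' overlap is 5.

Longest perfect overlap: 5 complementary base pairs; significant dimer risk (threshold 4).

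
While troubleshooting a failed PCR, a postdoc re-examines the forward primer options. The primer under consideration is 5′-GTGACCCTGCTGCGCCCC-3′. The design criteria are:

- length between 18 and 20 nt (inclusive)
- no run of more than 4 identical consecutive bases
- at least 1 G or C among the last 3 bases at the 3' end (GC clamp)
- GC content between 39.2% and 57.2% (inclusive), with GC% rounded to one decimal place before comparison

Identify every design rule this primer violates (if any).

Base counts: A=1, T=3, G=5, C=9 (length 18).
length: length 18 ✓
homopolymer run: longest run = 4 ✓
GC clamp: 3' end CCC has 3 G/C ✓
GC content: GC 14/18 = 77.8%, outside 39.2–57.2% ✗

Fails: GC content.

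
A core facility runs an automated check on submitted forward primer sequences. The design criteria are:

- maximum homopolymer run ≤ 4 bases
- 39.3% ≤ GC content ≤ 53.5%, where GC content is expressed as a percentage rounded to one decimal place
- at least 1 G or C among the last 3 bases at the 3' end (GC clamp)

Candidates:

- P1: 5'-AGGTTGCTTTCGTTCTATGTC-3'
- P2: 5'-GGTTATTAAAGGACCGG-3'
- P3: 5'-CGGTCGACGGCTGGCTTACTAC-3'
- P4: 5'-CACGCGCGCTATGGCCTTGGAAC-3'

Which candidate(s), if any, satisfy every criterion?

P1 and P2.

P1 (21 nt, A=2 T=10 G=5 C=4): longest run = 3 ✓; GC 9/21 = 42.9% ✓; 3' end GTC has 2 G/C ✓ — passes.
P2 (17 nt, A=5 T=4 G=6 C=2): longest run = 3 ✓; GC 8/17 = 47.1% ✓; 3' end CGG has 3 G/C ✓ — passes.
P3 (22 nt, A=3 T=5 G=7 C=7): longest run = 2 ✓; GC 14/22 = 63.6%, outside 39.3–53.5% ✗; 3' end TAC has 1 G/C ✓ — fails.
P4 (23 nt, A=4 T=4 G=7 C=8): longest run = 2 ✓; GC 15/23 = 65.2%, outside 39.3–53.5% ✗; 3' end AAC has 1 G/C ✓ — fails.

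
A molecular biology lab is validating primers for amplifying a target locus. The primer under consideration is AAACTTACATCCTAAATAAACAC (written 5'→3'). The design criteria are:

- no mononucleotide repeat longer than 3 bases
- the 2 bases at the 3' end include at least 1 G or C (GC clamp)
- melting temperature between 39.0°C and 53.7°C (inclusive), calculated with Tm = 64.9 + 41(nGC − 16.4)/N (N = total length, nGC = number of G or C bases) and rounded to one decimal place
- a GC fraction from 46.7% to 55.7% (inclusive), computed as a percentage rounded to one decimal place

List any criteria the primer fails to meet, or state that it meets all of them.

Fails: GC content.

Base counts: A=12, T=5, G=0, C=6 (length 23).
homopolymer run: longest run = 3 ✓
GC clamp: 3' end AC has 1 G/C ✓
Tm: Tm = 64.9 + 41·(6 − 16.4)/23 = 46.4°C ✓
GC content: GC 6/23 = 26.1%, outside 46.7–55.7% ✗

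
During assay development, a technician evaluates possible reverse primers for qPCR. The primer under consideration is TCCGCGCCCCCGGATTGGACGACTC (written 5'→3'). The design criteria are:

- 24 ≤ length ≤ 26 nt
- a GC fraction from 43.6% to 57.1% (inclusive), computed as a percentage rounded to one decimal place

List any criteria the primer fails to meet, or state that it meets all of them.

Fails: GC content.

Base counts: A=3, T=4, G=7, C=11 (length 25).
length: length 25 ✓
GC content: GC 18/25 = 72.0%, outside 43.6–57.1% ✗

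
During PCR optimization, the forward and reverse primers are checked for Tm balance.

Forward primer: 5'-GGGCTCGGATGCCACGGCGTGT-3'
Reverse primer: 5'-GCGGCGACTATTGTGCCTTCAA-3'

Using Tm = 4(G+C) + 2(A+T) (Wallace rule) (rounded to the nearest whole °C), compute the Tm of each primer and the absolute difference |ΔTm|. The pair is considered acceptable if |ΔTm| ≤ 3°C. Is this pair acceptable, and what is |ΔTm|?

Forward: A=2 T=4 G=10 C=6 → Tm = 2·6 + 4·16 = 76°C.
Reverse: A=4 T=6 G=6 C=6 → Tm = 2·10 + 4·12 = 68°C.
|ΔTm| = |76 − 68| = 8°C, > 3°C.

|ΔTm| = 8°C; the pair is not acceptable.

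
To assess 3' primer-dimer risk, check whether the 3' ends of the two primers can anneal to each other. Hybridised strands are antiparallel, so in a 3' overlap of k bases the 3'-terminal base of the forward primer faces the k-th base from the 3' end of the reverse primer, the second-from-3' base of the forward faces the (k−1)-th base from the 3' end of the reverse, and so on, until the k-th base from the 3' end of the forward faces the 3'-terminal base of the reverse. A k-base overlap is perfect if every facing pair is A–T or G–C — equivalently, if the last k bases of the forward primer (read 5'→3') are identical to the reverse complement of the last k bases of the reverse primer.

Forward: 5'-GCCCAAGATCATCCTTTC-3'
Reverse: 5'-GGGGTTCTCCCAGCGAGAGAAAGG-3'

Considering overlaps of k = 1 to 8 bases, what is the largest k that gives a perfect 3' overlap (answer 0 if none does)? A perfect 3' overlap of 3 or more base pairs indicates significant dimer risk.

Longest perfect overlap: 6 complementary base pairs; significant dimer risk (threshold 3).

Last 8 bases (5'→3') — forward …ATCCTTTC, reverse …GAGAAAGG.
Reverse complement of the reverse primer's last 8 bases: CCTTTCTC; its first k bases are the reverse complement of the reverse primer's last k bases, so a perfect k-base overlap needs the forward primer's last k bases to equal them.
Comparing (forward last k vs required): k=1: C vs C ✓; k=2: TC vs CC ✗; k=3: TTC vs CCT ✗; k=4: TTTC vs CCTT ✗; k=5: CTTTC vs CCTTT ✗; k=6: CCTTTC vs CCTTTC ✓; k=7: TCCTTTC vs CCTTTCT ✗; k=8: ATCCTTTC vs CCTTTCTC ✗.
Perfect overlaps at k = 1, 6; the largest is 6.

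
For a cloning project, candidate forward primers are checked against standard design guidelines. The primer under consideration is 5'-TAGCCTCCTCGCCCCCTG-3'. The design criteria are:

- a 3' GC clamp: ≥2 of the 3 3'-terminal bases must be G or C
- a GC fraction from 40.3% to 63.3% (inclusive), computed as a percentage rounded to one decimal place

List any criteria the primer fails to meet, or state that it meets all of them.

Fails: GC content.

Base counts: A=1, T=4, G=3, C=10 (length 18).
GC clamp: 3' end CTG has 2 G/C ✓
GC content: GC 13/18 = 72.2%, outside 40.3–63.3% ✗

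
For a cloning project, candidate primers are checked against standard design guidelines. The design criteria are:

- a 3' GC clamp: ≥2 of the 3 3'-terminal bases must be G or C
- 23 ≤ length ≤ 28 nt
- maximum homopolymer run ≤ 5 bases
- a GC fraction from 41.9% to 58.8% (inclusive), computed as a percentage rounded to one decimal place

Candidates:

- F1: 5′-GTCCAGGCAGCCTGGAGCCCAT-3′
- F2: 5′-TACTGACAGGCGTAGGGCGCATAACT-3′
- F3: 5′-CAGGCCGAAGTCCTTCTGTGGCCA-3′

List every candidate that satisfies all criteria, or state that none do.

None of the candidates satisfy all criteria.

F1 (22 nt, A=4 T=3 G=7 C=8): 3' end CAT has 1 G/C, need ≥2 ✗; length 22, outside 23–28 ✗; longest run = 3 ✓; GC 15/22 = 68.2%, outside 41.9–58.8% ✗ — fails.
F2 (26 nt, A=7 T=5 G=8 C=6): 3' end ACT has 1 G/C, need ≥2 ✗; length 26 ✓; longest run = 3 ✓; GC 14/26 = 53.8% ✓ — fails.
F3 (24 nt, A=4 T=5 G=7 C=8): 3' end CCA has 2 G/C ✓; length 24 ✓; longest run = 2 ✓; GC 15/24 = 62.5%, outside 41.9–58.8% ✗ — fails.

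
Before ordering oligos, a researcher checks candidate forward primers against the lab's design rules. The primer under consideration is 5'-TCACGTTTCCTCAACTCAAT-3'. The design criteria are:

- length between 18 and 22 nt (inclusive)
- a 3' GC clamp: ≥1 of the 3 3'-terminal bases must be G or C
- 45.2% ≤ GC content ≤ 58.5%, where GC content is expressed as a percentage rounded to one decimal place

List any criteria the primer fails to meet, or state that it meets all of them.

Base counts: A=5, T=7, G=1, C=7 (length 20).
length: length 20 ✓
GC clamp: 3' end AAT has 0 G/C, need ≥1 ✗
GC content: GC 8/20 = 40.0%, outside 45.2–58.5% ✗

Fails: GC clamp, GC content.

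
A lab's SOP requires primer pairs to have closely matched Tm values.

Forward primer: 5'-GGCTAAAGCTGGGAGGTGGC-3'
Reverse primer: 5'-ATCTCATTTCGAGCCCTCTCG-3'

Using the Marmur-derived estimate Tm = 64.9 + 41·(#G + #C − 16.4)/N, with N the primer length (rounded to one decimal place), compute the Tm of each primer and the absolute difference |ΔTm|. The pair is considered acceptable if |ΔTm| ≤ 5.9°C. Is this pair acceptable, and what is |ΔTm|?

Forward: G+C = 13, N = 20 → Tm = 64.9 + 41·(13 − 16.4)/20 = 57.9°C.
Reverse: G+C = 11, N = 21 → Tm = 64.9 + 41·(11 − 16.4)/21 = 54.4°C.
|ΔTm| = |57.9 − 54.4| = 3.5°C, ≤ 5.9°C.

|ΔTm| = 3.5°C; the pair is acceptable.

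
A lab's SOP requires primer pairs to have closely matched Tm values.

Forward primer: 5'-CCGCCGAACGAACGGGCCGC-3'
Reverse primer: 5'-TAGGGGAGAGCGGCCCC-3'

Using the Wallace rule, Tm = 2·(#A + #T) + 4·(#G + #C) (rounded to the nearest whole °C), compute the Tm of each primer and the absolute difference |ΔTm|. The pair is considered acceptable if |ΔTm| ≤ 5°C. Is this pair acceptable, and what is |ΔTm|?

|ΔTm| = 12°C; the pair is not acceptable.

Forward: A=4 T=0 G=7 C=9 → Tm = 2·4 + 4·16 = 72°C.
Reverse: A=3 T=1 G=8 C=5 → Tm = 2·4 + 4·13 = 60°C.
|ΔTm| = |72 − 60| = 12°C, > 5°C.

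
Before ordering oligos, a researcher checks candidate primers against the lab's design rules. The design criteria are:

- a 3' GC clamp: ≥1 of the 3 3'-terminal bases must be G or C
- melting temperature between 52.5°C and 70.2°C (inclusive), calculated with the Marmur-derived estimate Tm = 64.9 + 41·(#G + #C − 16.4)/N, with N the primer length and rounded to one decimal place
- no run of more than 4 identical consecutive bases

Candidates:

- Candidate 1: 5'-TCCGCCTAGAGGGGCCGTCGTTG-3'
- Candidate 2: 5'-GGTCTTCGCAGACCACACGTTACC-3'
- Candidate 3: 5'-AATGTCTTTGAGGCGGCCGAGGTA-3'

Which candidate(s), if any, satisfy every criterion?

Candidate 1, Candidate 2 and Candidate 3.

Candidate 1 (23 nt, A=2 T=5 G=9 C=7): 3' end TTG has 1 G/C ✓; Tm = 64.9 + 41·(16 − 16.4)/23 = 64.2°C ✓; longest run = 4 ✓ — passes.
Candidate 2 (24 nt, A=5 T=5 G=5 C=9): 3' end ACC has 2 G/C ✓; Tm = 64.9 + 41·(14 − 16.4)/24 = 60.8°C ✓; longest run = 2 ✓ — passes.
Candidate 3 (24 nt, A=5 T=6 G=9 C=4): 3' end GTA has 1 G/C ✓; Tm = 64.9 + 41·(13 − 16.4)/24 = 59.1°C ✓; longest run = 3 ✓ — passes.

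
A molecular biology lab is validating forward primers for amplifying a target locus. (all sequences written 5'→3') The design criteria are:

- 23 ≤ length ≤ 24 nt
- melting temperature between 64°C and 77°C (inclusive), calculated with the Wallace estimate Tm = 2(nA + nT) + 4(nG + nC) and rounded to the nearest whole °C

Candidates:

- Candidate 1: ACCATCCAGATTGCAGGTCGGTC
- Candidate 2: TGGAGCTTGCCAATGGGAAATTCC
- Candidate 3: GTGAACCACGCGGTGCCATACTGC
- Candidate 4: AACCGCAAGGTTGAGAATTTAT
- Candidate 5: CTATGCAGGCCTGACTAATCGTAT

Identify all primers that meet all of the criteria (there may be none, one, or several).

Candidate 1 (23 nt, A=5 T=5 G=6 C=7): length 23 ✓; Tm = 2·10 + 4·13 = 72°C ✓ — passes.
Candidate 2 (24 nt, A=6 T=6 G=7 C=5): length 24 ✓; Tm = 2·12 + 4·12 = 72°C ✓ — passes.
Candidate 3 (24 nt, A=5 T=4 G=7 C=8): length 24 ✓; Tm = 2·9 + 4·15 = 78°C, outside 64–77°C ✗ — fails.
Candidate 4 (22 nt, A=8 T=6 G=5 C=3): length 22, outside 23–24 ✗; Tm = 2·14 + 4·8 = 60°C, outside 64–77°C ✗ — fails.
Candidate 5 (24 nt, A=6 T=7 G=5 C=6): length 24 ✓; Tm = 2·13 + 4·11 = 70°C ✓ — passes.

Candidate 1, Candidate 2 and Candidate 5.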